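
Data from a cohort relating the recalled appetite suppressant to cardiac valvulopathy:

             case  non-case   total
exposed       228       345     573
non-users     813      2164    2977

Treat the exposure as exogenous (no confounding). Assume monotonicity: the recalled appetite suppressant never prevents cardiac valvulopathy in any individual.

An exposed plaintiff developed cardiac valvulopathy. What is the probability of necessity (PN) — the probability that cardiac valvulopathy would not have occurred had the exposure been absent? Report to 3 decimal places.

p₁ = P(outcome | exposed) = 228/573 = 0.39791
p₀ = P(outcome | unexposed) = 813/2977 = 0.27309
Under exogeneity and monotonicity, PN = (p₁ − p₀) / p₁.
PN = (0.39791 − 0.27309) / 0.39791 = 0.12481 / 0.39791 ≈ 0.3137

PN ≈ 0.314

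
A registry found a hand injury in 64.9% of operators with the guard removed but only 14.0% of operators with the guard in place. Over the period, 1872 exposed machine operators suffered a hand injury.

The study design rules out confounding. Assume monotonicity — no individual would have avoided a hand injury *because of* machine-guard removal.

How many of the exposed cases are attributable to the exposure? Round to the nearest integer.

about 1468 cases

p₁ = 0.649, p₀ = 0.14.
PN = (p₁ − p₀)/p₁ = (0.649 − 0.14) / 0.649 ≈ 0.78428.
Attributable cases ≈ PN × (exposed cases) = 0.78428 × 1872 ≈ 1468.18.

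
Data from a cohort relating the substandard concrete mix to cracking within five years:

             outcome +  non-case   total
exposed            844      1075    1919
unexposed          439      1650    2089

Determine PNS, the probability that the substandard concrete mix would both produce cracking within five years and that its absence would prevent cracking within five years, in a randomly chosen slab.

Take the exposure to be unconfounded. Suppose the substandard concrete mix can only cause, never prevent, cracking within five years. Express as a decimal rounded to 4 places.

p₁ = P(outcome | exposed) = 844/1919 = 0.43981
p₀ = P(outcome | unexposed) = 439/2089 = 0.21015
Under exogeneity and monotonicity, PNS = p₁ − p₀.
PNS = 0.43981 − 0.21015 = 0.22966

PNS ≈ 0.2297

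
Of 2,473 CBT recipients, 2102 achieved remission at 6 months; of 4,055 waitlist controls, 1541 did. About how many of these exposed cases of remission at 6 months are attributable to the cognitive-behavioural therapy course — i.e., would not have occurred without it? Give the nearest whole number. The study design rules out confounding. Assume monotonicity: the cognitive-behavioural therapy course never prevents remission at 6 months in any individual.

p₁ = P(outcome | exposed) = 2102/2473 = 0.84998
p₀ = P(outcome | unexposed) = 1541/4055 = 0.38002
PN = (p₁ − p₀)/p₁ = (0.84998 − 0.38002) / 0.84998 ≈ 0.55290.
Attributable cases ≈ PN × (exposed cases) = 0.55290 × 2102 ≈ 1162.20.

about 1162 cases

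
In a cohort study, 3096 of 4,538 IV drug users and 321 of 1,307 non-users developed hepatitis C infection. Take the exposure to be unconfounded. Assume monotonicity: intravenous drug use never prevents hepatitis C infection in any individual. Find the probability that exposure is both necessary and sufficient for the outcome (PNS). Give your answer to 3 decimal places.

p₁ = P(outcome | exposed) = 3096/4538 = 0.68224
p₀ = P(outcome | unexposed) = 321/1307 = 0.2456
Under exogeneity and monotonicity, PNS = p₁ − p₀.
PNS = 0.68224 − 0.2456 = 0.43664

PNS ≈ 0.437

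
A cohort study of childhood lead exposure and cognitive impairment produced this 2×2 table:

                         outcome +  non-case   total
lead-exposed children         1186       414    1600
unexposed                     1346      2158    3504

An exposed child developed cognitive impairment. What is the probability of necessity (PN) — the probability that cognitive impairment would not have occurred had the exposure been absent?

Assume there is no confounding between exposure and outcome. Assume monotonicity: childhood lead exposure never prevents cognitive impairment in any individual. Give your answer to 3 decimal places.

PN ≈ 0.482

p₁ = P(outcome | exposed) = 1186/1600 = 0.74125
p₀ = P(outcome | unexposed) = 1346/3504 = 0.38413
Under exogeneity and monotonicity, PN = (p₁ − p₀) / p₁.
PN = (0.74125 − 0.38413) / 0.74125 = 0.35712 / 0.74125 ≈ 0.4818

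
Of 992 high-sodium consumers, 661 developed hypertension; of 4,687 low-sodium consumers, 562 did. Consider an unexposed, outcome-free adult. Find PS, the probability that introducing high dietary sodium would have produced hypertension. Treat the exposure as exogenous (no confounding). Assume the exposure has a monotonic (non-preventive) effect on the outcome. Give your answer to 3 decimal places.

PS ≈ 0.621

p₁ = P(outcome | exposed) = 661/992 = 0.66633
p₀ = P(outcome | unexposed) = 562/4687 = 0.11991
Under exogeneity and monotonicity, PS = (p₁ − p₀) / (1 − p₀).
PS = (0.66633 − 0.11991) / (1 − 0.11991) = 0.54642 / 0.88009 ≈ 0.6209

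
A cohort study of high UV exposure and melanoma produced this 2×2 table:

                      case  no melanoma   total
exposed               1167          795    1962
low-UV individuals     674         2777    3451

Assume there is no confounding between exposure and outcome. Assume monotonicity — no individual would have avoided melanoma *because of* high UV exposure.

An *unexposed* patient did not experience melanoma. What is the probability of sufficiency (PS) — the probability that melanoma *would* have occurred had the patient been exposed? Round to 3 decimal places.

p₁ = P(outcome | exposed) = 1167/1962 = 0.5948
p₀ = P(outcome | unexposed) = 674/3451 = 0.19531
Under exogeneity and monotonicity, PS = (p₁ − p₀) / (1 − p₀).
PS = (0.5948 − 0.19531) / (1 − 0.19531) = 0.3995 / 0.80469 ≈ 0.4965

PS ≈ 0.496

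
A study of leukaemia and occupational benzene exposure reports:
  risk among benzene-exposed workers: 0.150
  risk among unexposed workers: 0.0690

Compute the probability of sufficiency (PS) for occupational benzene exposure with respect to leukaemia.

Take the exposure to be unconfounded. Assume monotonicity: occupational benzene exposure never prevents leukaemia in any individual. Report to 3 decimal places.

Let p₁ = 0.15, p₀ = 0.069.
Under exogeneity and monotonicity, PS = (p₁ − p₀) / (1 − p₀).
PS = (0.15 − 0.069) / (1 − 0.069) = 0.081 / 0.931 ≈ 0.0870

PS ≈ 0.087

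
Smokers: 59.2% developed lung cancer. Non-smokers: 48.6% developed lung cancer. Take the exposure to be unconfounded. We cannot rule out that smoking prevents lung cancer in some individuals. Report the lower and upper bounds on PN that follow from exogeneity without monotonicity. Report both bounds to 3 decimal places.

p₁ = 0.592, p₀ = 0.486.
Under exogeneity alone the bounds on PN are max{0,(p₁−p₀)/p₁} ≤ PN ≤ min{1,(1−p₀)/p₁}.
  lower = (p₁ − p₀)/p₁ = 0.106 / 0.592 ≈ 0.1791
  upper = min{1, (1 − p₀)/p₁} = 0.514 / 0.592 ≈ 0.8682

0.179 ≤ PN ≤ 0.868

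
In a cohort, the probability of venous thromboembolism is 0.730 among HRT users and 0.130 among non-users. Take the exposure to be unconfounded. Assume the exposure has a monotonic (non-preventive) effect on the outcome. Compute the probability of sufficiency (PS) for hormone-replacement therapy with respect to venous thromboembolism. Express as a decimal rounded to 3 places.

Let p₁ = 0.73, p₀ = 0.13.
Under exogeneity and monotonicity, PS = (p₁ − p₀) / (1 − p₀).
PS = (0.73 − 0.13) / (1 − 0.13) = 0.6 / 0.87 ≈ 0.6897

PS ≈ 0.690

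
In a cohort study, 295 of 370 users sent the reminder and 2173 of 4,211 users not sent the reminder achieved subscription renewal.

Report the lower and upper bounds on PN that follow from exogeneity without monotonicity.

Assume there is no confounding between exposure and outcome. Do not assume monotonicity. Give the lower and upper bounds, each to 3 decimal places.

0.353 ≤ PN ≤ 0.607

p₁ = P(outcome | exposed) = 295/370 = 0.7973
p₀ = P(outcome | unexposed) = 2173/4211 = 0.51603
Under exogeneity alone the bounds on PN are max{0,(p₁−p₀)/p₁} ≤ PN ≤ min{1,(1−p₀)/p₁}.
  lower = (p₁ − p₀)/p₁ = 0.28127 / 0.7973 ≈ 0.3528
  upper = min{1, (1 − p₀)/p₁} = 0.48397 / 0.7973 ≈ 0.6070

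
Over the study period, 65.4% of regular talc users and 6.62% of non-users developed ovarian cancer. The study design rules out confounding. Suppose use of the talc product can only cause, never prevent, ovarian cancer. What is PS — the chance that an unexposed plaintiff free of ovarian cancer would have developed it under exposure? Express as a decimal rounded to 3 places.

p₁ = 0.654, p₀ = 0.0662.
Under exogeneity and monotonicity, PS = (p₁ − p₀) / (1 − p₀).
PS = (0.654 − 0.0662) / (1 − 0.0662) = 0.5878 / 0.9338 ≈ 0.6295

PS ≈ 0.629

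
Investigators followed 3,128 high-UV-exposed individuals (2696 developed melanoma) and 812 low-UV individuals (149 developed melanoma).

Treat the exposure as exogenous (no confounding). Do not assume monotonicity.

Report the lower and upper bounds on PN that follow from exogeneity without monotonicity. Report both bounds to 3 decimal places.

p₁ = P(outcome | exposed) = 2696/3128 = 0.86189
p₀ = P(outcome | unexposed) = 149/812 = 0.1835
Under exogeneity alone the bounds on PN are max{0,(p₁−p₀)/p₁} ≤ PN ≤ min{1,(1−p₀)/p₁}.
  lower = (p₁ − p₀)/p₁ = 0.6784 / 0.86189 ≈ 0.7871
  upper = min{1, (1 − p₀)/p₁} = 0.8165 / 0.86189 ≈ 0.9473

0.787 ≤ PN ≤ 0.947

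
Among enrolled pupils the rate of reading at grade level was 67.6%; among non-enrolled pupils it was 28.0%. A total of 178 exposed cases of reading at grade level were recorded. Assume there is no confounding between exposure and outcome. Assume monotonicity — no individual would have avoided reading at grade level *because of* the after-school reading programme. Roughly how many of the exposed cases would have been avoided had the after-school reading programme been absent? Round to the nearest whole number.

p₁ = 0.676, p₀ = 0.28.
PN = (p₁ − p₀)/p₁ = (0.676 − 0.28) / 0.676 ≈ 0.58580.
Attributable cases ≈ PN × (exposed cases) = 0.58580 × 178 ≈ 104.27.

about 104 cases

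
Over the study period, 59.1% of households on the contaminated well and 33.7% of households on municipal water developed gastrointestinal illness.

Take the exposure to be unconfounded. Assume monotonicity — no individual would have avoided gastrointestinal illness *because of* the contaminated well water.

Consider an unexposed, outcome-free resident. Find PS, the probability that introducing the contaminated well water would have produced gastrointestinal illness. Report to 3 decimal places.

PS ≈ 0.383

p₁ = 0.591, p₀ = 0.337.
Under exogeneity and monotonicity, PS = (p₁ − p₀) / (1 − p₀).
PS = (0.591 − 0.337) / (1 − 0.337) = 0.254 / 0.663 ≈ 0.3831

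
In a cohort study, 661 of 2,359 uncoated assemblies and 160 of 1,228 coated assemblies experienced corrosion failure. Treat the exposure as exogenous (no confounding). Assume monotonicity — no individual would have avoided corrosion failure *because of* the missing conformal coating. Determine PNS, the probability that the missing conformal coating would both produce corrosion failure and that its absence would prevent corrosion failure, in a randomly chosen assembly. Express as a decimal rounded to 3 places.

p₁ = P(outcome | exposed) = 661/2359 = 0.2802
p₀ = P(outcome | unexposed) = 160/1228 = 0.13029
Under exogeneity and monotonicity, PNS = p₁ − p₀.
PNS = 0.2802 − 0.13029 = 0.14991

PNS ≈ 0.150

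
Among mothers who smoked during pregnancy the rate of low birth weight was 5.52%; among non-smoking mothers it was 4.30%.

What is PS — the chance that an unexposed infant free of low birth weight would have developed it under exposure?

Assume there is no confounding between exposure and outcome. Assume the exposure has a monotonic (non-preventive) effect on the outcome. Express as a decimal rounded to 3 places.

PS ≈ 0.013

p₁ = 0.0552, p₀ = 0.043.
Under exogeneity and monotonicity, PS = (p₁ − p₀) / (1 − p₀).
PS = (0.0552 − 0.043) / (1 − 0.043) = 0.0122 / 0.957 ≈ 0.0127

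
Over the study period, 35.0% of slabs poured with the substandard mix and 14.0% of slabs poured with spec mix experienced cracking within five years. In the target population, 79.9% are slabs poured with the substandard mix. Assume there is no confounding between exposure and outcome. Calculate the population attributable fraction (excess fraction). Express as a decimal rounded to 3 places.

PAF ≈ 0.545

p₁ = 0.35, p₀ = 0.14.
Overall risk P(Y=1) = π·p₁ + (1−π)·p₀ = 0.799×0.35 + 0.201×0.14 = 0.30779.
Under exogeneity, PAF = [P(Y=1) − p₀] / P(Y=1).
PAF = (0.30779 − 0.14) / 0.30779 ≈ 0.5451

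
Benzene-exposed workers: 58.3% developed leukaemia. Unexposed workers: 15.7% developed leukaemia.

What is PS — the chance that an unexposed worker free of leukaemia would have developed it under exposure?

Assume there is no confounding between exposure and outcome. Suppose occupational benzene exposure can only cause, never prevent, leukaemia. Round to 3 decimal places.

p₁ = 0.583, p₀ = 0.157.
Under exogeneity and monotonicity, PS = (p₁ − p₀) / (1 − p₀).
PS = (0.583 − 0.157) / (1 − 0.157) = 0.426 / 0.843 ≈ 0.5053

PS ≈ 0.505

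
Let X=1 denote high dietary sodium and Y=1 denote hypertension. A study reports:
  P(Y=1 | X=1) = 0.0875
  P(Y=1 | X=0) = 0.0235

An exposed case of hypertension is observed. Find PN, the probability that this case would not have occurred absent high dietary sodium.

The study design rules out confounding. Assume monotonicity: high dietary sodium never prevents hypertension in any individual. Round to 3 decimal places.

PN ≈ 0.731

Let p₁ = 0.0875, p₀ = 0.0235.
Under exogeneity and monotonicity, PN = (p₁ − p₀) / p₁.
PN = (0.0875 − 0.0235) / 0.0875 = 0.064 / 0.0875 ≈ 0.7314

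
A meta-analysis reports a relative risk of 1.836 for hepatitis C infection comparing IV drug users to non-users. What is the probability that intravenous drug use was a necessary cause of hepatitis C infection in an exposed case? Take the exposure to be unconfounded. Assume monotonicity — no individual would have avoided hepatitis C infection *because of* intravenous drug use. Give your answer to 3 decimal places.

PN ≈ 0.455

Under exogeneity and monotonicity, PN = (RR − 1) / RR = 1 − 1/RR.
PN = (1.836 − 1) / 1.836 = 0.836 / 1.836 ≈ 0.4553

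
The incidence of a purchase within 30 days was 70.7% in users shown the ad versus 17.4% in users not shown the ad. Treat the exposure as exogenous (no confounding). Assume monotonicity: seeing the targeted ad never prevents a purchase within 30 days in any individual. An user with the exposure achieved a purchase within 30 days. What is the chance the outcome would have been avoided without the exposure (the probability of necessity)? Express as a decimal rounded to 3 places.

PN ≈ 0.754

p₁ = 0.707, p₀ = 0.174.
Under exogeneity and monotonicity, PN = (p₁ − p₀) / p₁.
PN = (0.707 − 0.174) / 0.707 = 0.533 / 0.707 ≈ 0.7539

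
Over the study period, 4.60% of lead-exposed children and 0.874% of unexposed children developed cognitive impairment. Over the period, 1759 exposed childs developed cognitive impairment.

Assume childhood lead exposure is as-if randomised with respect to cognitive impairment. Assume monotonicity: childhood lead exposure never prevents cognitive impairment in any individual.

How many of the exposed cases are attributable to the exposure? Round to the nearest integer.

about 1425 cases

p₁ = 0.046, p₀ = 0.00874.
PN = (p₁ − p₀)/p₁ = (0.046 − 0.00874) / 0.046 ≈ 0.81000.
Attributable cases ≈ PN × (exposed cases) = 0.81000 × 1759 ≈ 1424.79.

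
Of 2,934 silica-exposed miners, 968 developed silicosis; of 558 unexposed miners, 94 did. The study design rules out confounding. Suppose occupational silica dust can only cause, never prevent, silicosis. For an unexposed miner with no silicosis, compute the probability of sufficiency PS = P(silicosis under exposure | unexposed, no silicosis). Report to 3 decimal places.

p₁ = P(outcome | exposed) = 968/2934 = 0.32993
p₀ = P(outcome | unexposed) = 94/558 = 0.16846
Under exogeneity and monotonicity, PS = (p₁ − p₀) / (1 − p₀).
PS = (0.32993 − 0.16846) / (1 − 0.16846) = 0.16147 / 0.83154 ≈ 0.1942

PS ≈ 0.194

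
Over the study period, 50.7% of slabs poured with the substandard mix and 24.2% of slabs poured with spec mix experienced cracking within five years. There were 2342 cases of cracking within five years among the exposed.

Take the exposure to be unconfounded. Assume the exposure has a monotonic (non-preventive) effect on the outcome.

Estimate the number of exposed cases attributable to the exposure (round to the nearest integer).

p₁ = 0.507, p₀ = 0.242.
PN = (p₁ − p₀)/p₁ = (0.507 − 0.242) / 0.507 ≈ 0.52268.
Attributable cases ≈ PN × (exposed cases) = 0.52268 × 2342 ≈ 1224.12.

about 1224 cases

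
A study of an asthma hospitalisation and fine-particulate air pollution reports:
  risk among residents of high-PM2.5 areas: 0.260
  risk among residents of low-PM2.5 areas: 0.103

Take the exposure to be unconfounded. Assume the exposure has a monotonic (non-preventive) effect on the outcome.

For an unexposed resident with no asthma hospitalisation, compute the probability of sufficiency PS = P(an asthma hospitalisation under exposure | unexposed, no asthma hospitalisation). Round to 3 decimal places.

Let p₁ = 0.26, p₀ = 0.103.
Under exogeneity and monotonicity, PS = (p₁ − p₀) / (1 − p₀).
PS = (0.26 − 0.103) / (1 − 0.103) = 0.157 / 0.897 ≈ 0.1750

PS ≈ 0.175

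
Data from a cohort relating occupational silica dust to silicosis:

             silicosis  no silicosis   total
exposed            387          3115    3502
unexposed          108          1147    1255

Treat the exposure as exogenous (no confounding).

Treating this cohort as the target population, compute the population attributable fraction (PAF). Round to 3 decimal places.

p₁ = P(outcome | exposed) = 387/3502 = 0.11051
p₀ = P(outcome | unexposed) = 108/1255 = 0.086056
Exposure prevalence π = 3502/4757 = 0.73618; overall risk P(Y=1) = 0.10406.
Under exogeneity, PAF = [P(Y=1) − p₀]/P(Y=1).
PAF = (0.10406 − 0.086056) / 0.10406 ≈ 0.1730

PAF ≈ 0.173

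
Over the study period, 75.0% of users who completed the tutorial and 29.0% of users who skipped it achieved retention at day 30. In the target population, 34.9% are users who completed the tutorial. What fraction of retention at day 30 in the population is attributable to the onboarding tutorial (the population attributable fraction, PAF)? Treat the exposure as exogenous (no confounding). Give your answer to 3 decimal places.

p₁ = 0.75, p₀ = 0.29.
Overall risk P(Y=1) = π·p₁ + (1−π)·p₀ = 0.349×0.75 + 0.651×0.29 = 0.45054.
Under exogeneity, PAF = [P(Y=1) − p₀] / P(Y=1).
PAF = (0.45054 − 0.29) / 0.45054 ≈ 0.3563

PAF ≈ 0.356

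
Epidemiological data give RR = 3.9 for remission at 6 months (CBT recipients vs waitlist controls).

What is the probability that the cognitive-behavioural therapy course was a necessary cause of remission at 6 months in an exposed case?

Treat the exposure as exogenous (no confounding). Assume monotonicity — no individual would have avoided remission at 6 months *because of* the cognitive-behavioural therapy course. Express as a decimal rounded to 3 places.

PN ≈ 0.744

Under exogeneity and monotonicity, PN = (RR − 1) / RR = 1 − 1/RR.
PN = (3.9 − 1) / 3.9 = 2.9 / 3.9 ≈ 0.7436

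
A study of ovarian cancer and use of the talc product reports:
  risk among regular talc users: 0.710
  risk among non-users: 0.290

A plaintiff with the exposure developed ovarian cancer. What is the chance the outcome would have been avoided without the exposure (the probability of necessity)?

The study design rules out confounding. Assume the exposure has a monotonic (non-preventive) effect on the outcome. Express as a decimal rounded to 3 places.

PN ≈ 0.592

Let p₁ = 0.71, p₀ = 0.29.
Under exogeneity and monotonicity, PN = (p₁ − p₀) / p₁.
PN = (0.71 − 0.29) / 0.71 = 0.42 / 0.71 ≈ 0.5915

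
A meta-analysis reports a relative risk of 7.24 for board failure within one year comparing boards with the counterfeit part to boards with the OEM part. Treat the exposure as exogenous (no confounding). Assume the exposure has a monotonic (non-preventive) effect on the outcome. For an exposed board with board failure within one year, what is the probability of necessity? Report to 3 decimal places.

Under exogeneity and monotonicity, PN = (RR − 1) / RR = 1 − 1/RR.
PN = (7.24 − 1) / 7.24 = 6.24 / 7.24 ≈ 0.8619

PN ≈ 0.862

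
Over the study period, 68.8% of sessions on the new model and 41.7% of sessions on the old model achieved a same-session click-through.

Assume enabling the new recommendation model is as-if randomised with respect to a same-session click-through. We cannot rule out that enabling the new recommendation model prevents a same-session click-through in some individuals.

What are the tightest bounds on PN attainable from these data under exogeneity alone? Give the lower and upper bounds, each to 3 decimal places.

p₁ = 0.688, p₀ = 0.417.
Under exogeneity alone the bounds on PN are max{0,(p₁−p₀)/p₁} ≤ PN ≤ min{1,(1−p₀)/p₁}.
  lower = (p₁ − p₀)/p₁ = 0.271 / 0.688 ≈ 0.3939
  upper = min{1, (1 − p₀)/p₁} = 0.583 / 0.688 ≈ 0.8474

0.394 ≤ PN ≤ 0.847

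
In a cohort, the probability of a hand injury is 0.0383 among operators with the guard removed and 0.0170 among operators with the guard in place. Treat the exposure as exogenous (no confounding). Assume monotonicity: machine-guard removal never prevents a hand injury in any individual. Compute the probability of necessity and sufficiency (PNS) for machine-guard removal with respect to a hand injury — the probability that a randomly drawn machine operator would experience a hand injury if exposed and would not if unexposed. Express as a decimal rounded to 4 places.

Let p₁ = 0.0383, p₀ = 0.017.
Under exogeneity and monotonicity, PNS = p₁ − p₀.
PNS = 0.0383 − 0.017 = 0.0213

PNS ≈ 0.0213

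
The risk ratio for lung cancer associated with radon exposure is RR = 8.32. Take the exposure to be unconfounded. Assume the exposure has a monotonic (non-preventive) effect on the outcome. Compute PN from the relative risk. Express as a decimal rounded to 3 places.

Under exogeneity and monotonicity, PN = (RR − 1) / RR = 1 − 1/RR.
PN = (8.32 − 1) / 8.32 = 7.32 / 8.32 ≈ 0.8798

PN ≈ 0.880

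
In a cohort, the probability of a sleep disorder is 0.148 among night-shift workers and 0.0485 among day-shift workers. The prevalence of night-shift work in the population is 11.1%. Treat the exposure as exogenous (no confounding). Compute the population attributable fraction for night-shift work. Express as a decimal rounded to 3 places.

Let p₁ = 0.148, p₀ = 0.0485.
Overall risk P(Y=1) = π·p₁ + (1−π)·p₀ = 0.111×0.148 + 0.889×0.0485 = 0.059545.
Under exogeneity, PAF = [P(Y=1) − p₀] / P(Y=1).
PAF = (0.059545 − 0.0485) / 0.059545 ≈ 0.1855

PAF ≈ 0.185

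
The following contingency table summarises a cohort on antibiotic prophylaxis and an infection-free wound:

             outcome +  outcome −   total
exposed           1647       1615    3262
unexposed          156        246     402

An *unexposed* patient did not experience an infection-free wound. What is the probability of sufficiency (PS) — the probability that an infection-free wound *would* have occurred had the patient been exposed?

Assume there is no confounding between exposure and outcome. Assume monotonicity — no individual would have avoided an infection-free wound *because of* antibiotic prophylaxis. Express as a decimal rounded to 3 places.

PS ≈ 0.191

p₁ = P(outcome | exposed) = 1647/3262 = 0.5049
p₀ = P(outcome | unexposed) = 156/402 = 0.38806
Under exogeneity and monotonicity, PS = (p₁ − p₀) / (1 − p₀).
PS = (0.5049 − 0.38806) / (1 − 0.38806) = 0.11685 / 0.61194 ≈ 0.1909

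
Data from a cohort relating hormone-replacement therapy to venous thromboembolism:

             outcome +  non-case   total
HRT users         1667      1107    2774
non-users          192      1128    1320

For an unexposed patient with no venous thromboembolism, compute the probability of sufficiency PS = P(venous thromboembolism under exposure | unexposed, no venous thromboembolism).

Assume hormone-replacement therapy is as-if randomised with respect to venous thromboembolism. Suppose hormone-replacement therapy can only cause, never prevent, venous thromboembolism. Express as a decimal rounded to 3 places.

p₁ = P(outcome | exposed) = 1667/2774 = 0.60094
p₀ = P(outcome | unexposed) = 192/1320 = 0.14545
Under exogeneity and monotonicity, PS = (p₁ − p₀) / (1 − p₀).
PS = (0.60094 − 0.14545) / (1 − 0.14545) = 0.45548 / 0.85455 ≈ 0.5330

PS ≈ 0.533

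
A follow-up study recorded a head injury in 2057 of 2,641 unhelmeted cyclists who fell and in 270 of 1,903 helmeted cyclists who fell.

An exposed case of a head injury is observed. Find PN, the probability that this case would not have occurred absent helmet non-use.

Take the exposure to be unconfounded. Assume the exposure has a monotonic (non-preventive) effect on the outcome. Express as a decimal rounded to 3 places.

p₁ = P(outcome | exposed) = 2057/2641 = 0.77887
p₀ = P(outcome | unexposed) = 270/1903 = 0.14188
Under exogeneity and monotonicity, PN = (p₁ − p₀) / p₁.
PN = (0.77887 − 0.14188) / 0.77887 = 0.63699 / 0.77887 ≈ 0.8178

PN ≈ 0.818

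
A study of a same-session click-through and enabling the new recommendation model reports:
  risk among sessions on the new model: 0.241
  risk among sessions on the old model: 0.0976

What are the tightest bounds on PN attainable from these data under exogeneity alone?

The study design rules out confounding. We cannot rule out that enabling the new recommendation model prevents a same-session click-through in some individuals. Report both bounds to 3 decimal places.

Let p₁ = 0.241, p₀ = 0.0976.
Under exogeneity alone the bounds on PN are max{0,(p₁−p₀)/p₁} ≤ PN ≤ min{1,(1−p₀)/p₁}.
  lower = (p₁ − p₀)/p₁ = 0.1434 / 0.241 ≈ 0.5950
  upper = min{1, (1 − p₀)/p₁} = 0.9024 / 0.241 ≈ 3.7444 → capped at 1

0.595 ≤ PN ≤ 1.000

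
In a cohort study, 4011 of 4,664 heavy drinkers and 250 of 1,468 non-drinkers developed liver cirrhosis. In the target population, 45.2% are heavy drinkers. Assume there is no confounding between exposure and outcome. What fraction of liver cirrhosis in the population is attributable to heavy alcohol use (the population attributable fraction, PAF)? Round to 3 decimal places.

PAF ≈ 0.647

p₁ = P(outcome | exposed) = 4011/4664 = 0.85999
p₀ = P(outcome | unexposed) = 250/1468 = 0.1703
Overall risk P(Y=1) = π·p₁ + (1−π)·p₀ = 0.452×0.85999 + 0.548×0.1703 = 0.48204.
Under exogeneity, PAF = [P(Y=1) − p₀] / P(Y=1).
PAF = (0.48204 − 0.1703) / 0.48204 ≈ 0.6467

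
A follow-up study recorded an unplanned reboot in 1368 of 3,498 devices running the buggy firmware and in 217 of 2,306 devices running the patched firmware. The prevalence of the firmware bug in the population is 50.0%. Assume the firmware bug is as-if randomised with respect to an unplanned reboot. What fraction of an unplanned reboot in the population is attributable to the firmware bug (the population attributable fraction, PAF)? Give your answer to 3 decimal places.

p₁ = P(outcome | exposed) = 1368/3498 = 0.39108
p₀ = P(outcome | unexposed) = 217/2306 = 0.094102
Overall risk P(Y=1) = π·p₁ + (1−π)·p₀ = 0.5×0.39108 + 0.5×0.094102 = 0.24259.
Under exogeneity, PAF = [P(Y=1) − p₀] / P(Y=1).
PAF = (0.24259 − 0.094102) / 0.24259 ≈ 0.6121

PAF ≈ 0.612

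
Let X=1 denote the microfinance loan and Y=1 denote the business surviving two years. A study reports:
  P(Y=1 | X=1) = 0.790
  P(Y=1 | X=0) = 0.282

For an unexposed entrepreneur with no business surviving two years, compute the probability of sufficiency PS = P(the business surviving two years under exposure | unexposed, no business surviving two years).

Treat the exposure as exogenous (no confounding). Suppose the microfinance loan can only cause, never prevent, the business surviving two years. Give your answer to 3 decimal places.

PS ≈ 0.708

Let p₁ = 0.79, p₀ = 0.282.
Under exogeneity and monotonicity, PS = (p₁ − p₀) / (1 − p₀).
PS = (0.79 − 0.282) / (1 − 0.282) = 0.508 / 0.718 ≈ 0.7075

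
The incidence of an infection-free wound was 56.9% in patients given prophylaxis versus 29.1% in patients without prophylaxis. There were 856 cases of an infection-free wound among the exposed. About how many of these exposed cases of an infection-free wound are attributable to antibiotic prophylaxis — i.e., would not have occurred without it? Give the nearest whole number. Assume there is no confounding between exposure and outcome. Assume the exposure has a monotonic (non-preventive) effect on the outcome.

p₁ = 0.569, p₀ = 0.291.
PN = (p₁ − p₀)/p₁ = (0.569 − 0.291) / 0.569 ≈ 0.48858.
Attributable cases ≈ PN × (exposed cases) = 0.48858 × 856 ≈ 418.22.

about 418 cases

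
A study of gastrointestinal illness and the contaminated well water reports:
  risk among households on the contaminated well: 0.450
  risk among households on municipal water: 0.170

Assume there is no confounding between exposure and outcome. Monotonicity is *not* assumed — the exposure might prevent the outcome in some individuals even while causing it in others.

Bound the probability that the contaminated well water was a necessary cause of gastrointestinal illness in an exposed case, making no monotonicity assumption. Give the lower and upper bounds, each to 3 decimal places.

0.622 ≤ PN ≤ 1.000

Let p₁ = 0.45, p₀ = 0.17.
Under exogeneity alone the bounds on PN are max{0,(p₁−p₀)/p₁} ≤ PN ≤ min{1,(1−p₀)/p₁}.
  lower = (p₁ − p₀)/p₁ = 0.28 / 0.45 ≈ 0.6222
  upper = min{1, (1 − p₀)/p₁} = 0.83 / 0.45 ≈ 1.8444 → capped at 1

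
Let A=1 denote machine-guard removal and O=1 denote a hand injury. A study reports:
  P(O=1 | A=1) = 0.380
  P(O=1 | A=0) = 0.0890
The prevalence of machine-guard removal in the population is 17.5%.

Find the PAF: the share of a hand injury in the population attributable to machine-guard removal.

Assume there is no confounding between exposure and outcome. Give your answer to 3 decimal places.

PAF ≈ 0.364

Let p₁ = 0.38, p₀ = 0.089.
Overall risk P(Y=1) = π·p₁ + (1−π)·p₀ = 0.175×0.38 + 0.825×0.089 = 0.13992.
Under exogeneity, PAF = [P(Y=1) − p₀] / P(Y=1).
PAF = (0.13992 − 0.089) / 0.13992 ≈ 0.3639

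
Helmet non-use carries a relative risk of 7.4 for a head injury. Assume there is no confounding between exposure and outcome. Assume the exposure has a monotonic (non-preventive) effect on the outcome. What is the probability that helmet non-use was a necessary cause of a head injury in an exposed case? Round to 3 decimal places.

PN ≈ 0.865

Under exogeneity and monotonicity, PN = (RR − 1) / RR = 1 − 1/RR.
PN = (7.4 − 1) / 7.4 = 6.4 / 7.4 ≈ 0.8649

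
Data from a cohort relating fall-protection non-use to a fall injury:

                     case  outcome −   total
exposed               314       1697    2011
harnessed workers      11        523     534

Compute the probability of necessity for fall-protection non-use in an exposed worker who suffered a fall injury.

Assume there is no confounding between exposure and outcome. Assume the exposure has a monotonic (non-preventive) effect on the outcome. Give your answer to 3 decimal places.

p₁ = P(outcome | exposed) = 314/2011 = 0.15614
p₀ = P(outcome | unexposed) = 11/534 = 0.020599
Under exogeneity and monotonicity, PN = (p₁ − p₀)/p₁.
PN = (0.15614 − 0.020599) / 0.15614 ≈ 0.8681

PN ≈ 0.868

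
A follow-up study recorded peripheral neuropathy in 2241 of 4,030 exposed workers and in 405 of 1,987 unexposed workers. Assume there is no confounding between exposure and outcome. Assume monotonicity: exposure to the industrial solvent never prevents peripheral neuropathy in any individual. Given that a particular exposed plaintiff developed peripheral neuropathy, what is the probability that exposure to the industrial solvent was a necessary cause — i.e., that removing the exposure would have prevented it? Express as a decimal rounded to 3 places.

PN ≈ 0.633

p₁ = P(outcome | exposed) = 2241/4030 = 0.55608
p₀ = P(outcome | unexposed) = 405/1987 = 0.20382
Under exogeneity and monotonicity, PN = (p₁ − p₀) / p₁.
PN = (0.55608 − 0.20382) / 0.55608 = 0.35225 / 0.55608 ≈ 0.6335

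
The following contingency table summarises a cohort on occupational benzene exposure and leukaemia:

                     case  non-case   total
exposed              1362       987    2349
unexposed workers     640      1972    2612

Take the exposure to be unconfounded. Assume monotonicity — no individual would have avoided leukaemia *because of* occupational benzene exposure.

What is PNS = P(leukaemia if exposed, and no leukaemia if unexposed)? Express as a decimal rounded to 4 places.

p₁ = P(outcome | exposed) = 1362/2349 = 0.57982
p₀ = P(outcome | unexposed) = 640/2612 = 0.24502
Under exogeneity and monotonicity, PNS = p₁ − p₀.
PNS = 0.57982 − 0.24502 = 0.3348

PNS ≈ 0.3348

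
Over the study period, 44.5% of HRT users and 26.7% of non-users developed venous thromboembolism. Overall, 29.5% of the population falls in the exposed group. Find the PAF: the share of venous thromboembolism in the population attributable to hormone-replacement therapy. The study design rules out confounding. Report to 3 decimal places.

p₁ = 0.445, p₀ = 0.267.
Overall risk P(Y=1) = π·p₁ + (1−π)·p₀ = 0.295×0.445 + 0.705×0.267 = 0.31951.
Under exogeneity, PAF = [P(Y=1) − p₀] / P(Y=1).
PAF = (0.31951 − 0.267) / 0.31951 ≈ 0.1643

PAF ≈ 0.164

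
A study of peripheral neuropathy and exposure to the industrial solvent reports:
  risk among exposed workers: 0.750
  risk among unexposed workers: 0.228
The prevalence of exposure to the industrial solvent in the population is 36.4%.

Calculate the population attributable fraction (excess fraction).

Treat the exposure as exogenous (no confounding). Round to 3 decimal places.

Let p₁ = 0.75, p₀ = 0.228.
Overall risk P(Y=1) = π·p₁ + (1−π)·p₀ = 0.364×0.75 + 0.636×0.228 = 0.41801.
Under exogeneity, PAF = [P(Y=1) − p₀] / P(Y=1).
PAF = (0.41801 − 0.228) / 0.41801 ≈ 0.4546

PAF ≈ 0.455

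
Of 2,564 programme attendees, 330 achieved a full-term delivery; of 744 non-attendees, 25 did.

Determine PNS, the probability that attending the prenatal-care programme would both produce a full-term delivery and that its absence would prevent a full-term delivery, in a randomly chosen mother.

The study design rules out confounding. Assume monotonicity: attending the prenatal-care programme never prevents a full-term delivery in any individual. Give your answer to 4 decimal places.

p₁ = P(outcome | exposed) = 330/2564 = 0.12871
p₀ = P(outcome | unexposed) = 25/744 = 0.033602
Under exogeneity and monotonicity, PNS = p₁ − p₀.
PNS = 0.12871 − 0.033602 = 0.095103

PNS ≈ 0.0951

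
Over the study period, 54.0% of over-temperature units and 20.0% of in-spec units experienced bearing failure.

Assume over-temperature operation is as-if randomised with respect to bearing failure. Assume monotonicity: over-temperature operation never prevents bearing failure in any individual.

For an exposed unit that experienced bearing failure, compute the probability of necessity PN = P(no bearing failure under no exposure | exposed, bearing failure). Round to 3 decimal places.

p₁ = 0.54, p₀ = 0.2.
Under exogeneity and monotonicity, PN = (p₁ − p₀) / p₁.
PN = (0.54 − 0.2) / 0.54 = 0.34 / 0.54 ≈ 0.6296

PN ≈ 0.630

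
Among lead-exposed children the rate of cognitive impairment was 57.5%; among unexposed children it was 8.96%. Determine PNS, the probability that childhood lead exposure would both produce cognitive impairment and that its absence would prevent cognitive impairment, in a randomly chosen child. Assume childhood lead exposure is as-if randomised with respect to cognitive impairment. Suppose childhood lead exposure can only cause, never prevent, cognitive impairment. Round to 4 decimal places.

PNS ≈ 0.4854

p₁ = 0.575, p₀ = 0.0896.
Under exogeneity and monotonicity, PNS = p₁ − p₀.
PNS = 0.575 − 0.0896 = 0.4854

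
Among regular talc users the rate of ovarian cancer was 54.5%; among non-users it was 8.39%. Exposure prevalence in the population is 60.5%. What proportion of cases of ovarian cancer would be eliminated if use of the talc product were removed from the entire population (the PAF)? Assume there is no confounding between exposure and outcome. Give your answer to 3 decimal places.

PAF ≈ 0.769

p₁ = 0.545, p₀ = 0.0839.
Overall risk P(Y=1) = π·p₁ + (1−π)·p₀ = 0.605×0.545 + 0.395×0.0839 = 0.36287.
Under exogeneity, PAF = [P(Y=1) − p₀] / P(Y=1).
PAF = (0.36287 − 0.0839) / 0.36287 ≈ 0.7688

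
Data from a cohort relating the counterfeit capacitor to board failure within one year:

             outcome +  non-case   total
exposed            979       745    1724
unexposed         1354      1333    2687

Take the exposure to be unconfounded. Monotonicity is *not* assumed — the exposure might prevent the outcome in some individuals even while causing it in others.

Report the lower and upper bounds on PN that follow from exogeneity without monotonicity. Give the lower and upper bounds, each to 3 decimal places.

p₁ = P(outcome | exposed) = 979/1724 = 0.56787
p₀ = P(outcome | unexposed) = 1354/2687 = 0.50391
Under exogeneity alone the bounds on PN are max{0,(p₁−p₀)/p₁} ≤ PN ≤ min{1,(1−p₀)/p₁}.
  lower = (p₁ − p₀)/p₁ = 0.063958 / 0.56787 ≈ 0.1126
  upper = min{1, (1 − p₀)/p₁} = 0.49609 / 0.56787 ≈ 0.8736

0.113 ≤ PN ≤ 0.874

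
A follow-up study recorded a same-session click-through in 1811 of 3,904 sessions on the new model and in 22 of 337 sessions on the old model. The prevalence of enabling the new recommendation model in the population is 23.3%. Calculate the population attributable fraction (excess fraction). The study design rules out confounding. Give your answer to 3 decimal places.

p₁ = P(outcome | exposed) = 1811/3904 = 0.46388
p₀ = P(outcome | unexposed) = 22/337 = 0.065282
Overall risk P(Y=1) = π·p₁ + (1−π)·p₀ = 0.233×0.46388 + 0.767×0.065282 = 0.15816.
Under exogeneity, PAF = [P(Y=1) − p₀] / P(Y=1).
PAF = (0.15816 − 0.065282) / 0.15816 ≈ 0.5872

PAF ≈ 0.587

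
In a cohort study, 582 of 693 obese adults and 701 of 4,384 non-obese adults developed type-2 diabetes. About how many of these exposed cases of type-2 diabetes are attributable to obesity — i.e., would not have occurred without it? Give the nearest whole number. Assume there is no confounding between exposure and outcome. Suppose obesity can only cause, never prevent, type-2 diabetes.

p₁ = P(outcome | exposed) = 582/693 = 0.83983
p₀ = P(outcome | unexposed) = 701/4384 = 0.1599
PN = (p₁ − p₀)/p₁ = (0.83983 − 0.1599) / 0.83983 ≈ 0.80960.
Attributable cases ≈ PN × (exposed cases) = 0.80960 × 582 ≈ 471.19.

about 471 cases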